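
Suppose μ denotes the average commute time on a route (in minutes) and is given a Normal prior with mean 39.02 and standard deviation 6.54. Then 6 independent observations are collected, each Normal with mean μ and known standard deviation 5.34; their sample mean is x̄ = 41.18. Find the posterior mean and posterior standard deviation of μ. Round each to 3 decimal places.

Posterior mean ≈ 40.964; posterior SD ≈ 2.068

With known σ, the Normal prior is conjugate. Weight on the data is w = (n/σ²)/(n/σ² + 1/τ₀²) = 0.210411/(0.210411+0.0233800) = 0.90000.
Posterior mean = w·x̄ + (1−w)·μ₀ = 0.90000·41.18 + 0.10000·39.02 = 40.964. Posterior variance = 1/(0.210411+0.0233800) = 4.27732, so SD = 2.068.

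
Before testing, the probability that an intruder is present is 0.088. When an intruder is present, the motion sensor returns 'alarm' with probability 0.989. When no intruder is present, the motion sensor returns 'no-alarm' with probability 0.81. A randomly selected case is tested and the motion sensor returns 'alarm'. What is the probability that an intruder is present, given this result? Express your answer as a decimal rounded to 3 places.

Let H be the event that an intruder is present. P(H) = 0.088, so P(¬H) = 0.912. With E the 'alarm' result, P(E|H) = 0.989 and P(E|¬H) = 0.19.
P(E) = 0.989·0.088 + 0.19·0.912 = 0.087032 + 0.17328 = 0.26031.
By Bayes' theorem, P(H|E) = 0.087032 / 0.26031 = 0.334.

P(H | E) ≈ 0.334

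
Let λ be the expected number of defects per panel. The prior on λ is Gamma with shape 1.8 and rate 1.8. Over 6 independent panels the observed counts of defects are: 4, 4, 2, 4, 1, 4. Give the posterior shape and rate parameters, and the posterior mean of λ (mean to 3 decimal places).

Posterior: Gamma(shape=20.8, rate=7.8); mean ≈ 2.667

The Poisson likelihood adds the total count to the shape and the number of exposure periods to the rate. Here ∑xᵢ = 19 and n = 6, so shape 1.8→20.8 and rate 1.8→7.8.
Posterior mean = shape/rate = 20.8/7.8 = 2.667.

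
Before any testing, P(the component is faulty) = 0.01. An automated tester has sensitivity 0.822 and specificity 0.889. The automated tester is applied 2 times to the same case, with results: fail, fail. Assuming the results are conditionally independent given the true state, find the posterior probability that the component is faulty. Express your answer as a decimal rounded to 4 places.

Posterior P(H) ≈ 0.3565

Let H be the event that the component is faulty; start with P(H) = 0.01. P('fail'|H) = 0.822, P('fail'|¬H) = 0.111.
Update on result 1 ('fail'): P(H) ← 0.822·0.0100 / (0.822·0.0100 + 0.111·0.9900) = 0.0082200/0.11811 = 0.0696.
Update on result 2 ('fail'): P(H) ← 0.822·0.0696 / (0.822·0.0696 + 0.111·0.9304) = 0.057208/0.16048 = 0.3565.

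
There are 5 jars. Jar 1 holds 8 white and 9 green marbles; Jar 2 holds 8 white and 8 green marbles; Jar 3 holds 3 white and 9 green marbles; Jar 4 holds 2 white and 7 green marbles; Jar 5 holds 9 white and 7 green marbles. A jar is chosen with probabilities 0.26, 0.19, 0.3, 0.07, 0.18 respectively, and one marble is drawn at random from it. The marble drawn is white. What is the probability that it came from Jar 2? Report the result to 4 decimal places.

Posterior probability ≈ 0.2322

Tabulate prior·likelihood by source: [1] prior 0.26, lik 0.4706, product 0.1224; [2] prior 0.19, lik 0.5, product 0.09500; [3] prior 0.3, lik 0.25, product 0.07500; [4] prior 0.07, lik 0.2222, product 0.01556; [5] prior 0.18, lik 0.5625, product 0.1012.
Normalizing constant = 0.40916; the posterior for Jar 2 is its product over the sum, 0.09500/0.40916 = 0.2322.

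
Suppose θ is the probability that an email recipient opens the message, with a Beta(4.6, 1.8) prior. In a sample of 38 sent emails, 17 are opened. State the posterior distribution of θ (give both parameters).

The binomial likelihood is conjugate to the Beta prior: with 17 successes and 21 failures, the posterior is Beta(4.6+17, 1.8+21) = Beta(21.6, 22.8).

Posterior: Beta(21.6, 22.8)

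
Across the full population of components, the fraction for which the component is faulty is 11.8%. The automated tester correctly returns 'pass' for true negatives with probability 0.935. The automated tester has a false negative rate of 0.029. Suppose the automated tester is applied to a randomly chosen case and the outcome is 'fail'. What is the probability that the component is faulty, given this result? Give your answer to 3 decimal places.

Write H for 'the component is faulty'. Prior odds H:¬H = 0.118/0.882 = 0.13379. For the 'fail' outcome, the likelihood ratio is 0.971/0.065 = 14.938.
Posterior odds = 0.13379 × 14.938 = 1.9986, so P(H|E) = 1.9986/(1+1.9986) = 0.667.

P(H | E) ≈ 0.667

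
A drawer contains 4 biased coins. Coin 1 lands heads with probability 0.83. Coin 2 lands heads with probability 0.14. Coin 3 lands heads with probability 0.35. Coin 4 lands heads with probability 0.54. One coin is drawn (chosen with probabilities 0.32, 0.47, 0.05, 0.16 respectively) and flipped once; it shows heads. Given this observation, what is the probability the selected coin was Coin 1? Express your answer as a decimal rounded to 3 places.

P(heads|C1) = 0.83; P(heads|C2) = 0.14; P(heads|C3) = 0.35; P(heads|C4) = 0.54.
Prior × likelihood for each source: 0.32·0.83=0.2656, 0.47·0.14=0.06580, 0.05·0.35=0.01750, 0.16·0.54=0.08640. Summing gives P(heads) = 0.43530.
P(Coin 1 | heads) = 0.2656 / 0.43530 = 0.610.

Posterior probability ≈ 0.610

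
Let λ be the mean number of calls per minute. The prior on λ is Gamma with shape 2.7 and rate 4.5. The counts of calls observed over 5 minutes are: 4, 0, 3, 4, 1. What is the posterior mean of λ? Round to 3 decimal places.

Posterior mean ≈ 1.547

The Poisson likelihood adds the total count to the shape and the number of exposure periods to the rate. Here ∑xᵢ = 12 and n = 5, so shape 2.7→14.7 and rate 4.5→9.5.
Posterior mean = shape/rate = 14.7/9.5 = 1.547.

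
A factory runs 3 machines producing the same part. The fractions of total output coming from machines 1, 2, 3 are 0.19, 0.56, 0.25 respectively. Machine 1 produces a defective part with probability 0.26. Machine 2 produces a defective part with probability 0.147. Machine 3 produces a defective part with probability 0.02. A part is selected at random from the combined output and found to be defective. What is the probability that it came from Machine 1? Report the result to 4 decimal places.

Posterior probability ≈ 0.3613

P(defective|M1) = 0.26; P(defective|M2) = 0.147; P(defective|M3) = 0.02.
Prior × likelihood for each source: 0.19·0.26=0.04940, 0.56·0.147=0.08232, 0.25·0.02=0.005000. Summing gives P(defective) = 0.13672.
P(Machine 1 | defective) = 0.04940 / 0.13672 = 0.3613.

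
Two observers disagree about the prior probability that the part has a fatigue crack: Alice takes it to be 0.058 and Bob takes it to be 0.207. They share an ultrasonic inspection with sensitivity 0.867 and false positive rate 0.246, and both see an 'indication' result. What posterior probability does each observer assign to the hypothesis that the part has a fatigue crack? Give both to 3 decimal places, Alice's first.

Alice: 0.178; Bob: 0.479

P('+'|H) = 0.867, P('+'|¬H) = 0.246.
Alice: numerator 0.867·0.058 = 0.050286; evidence = 0.050286+0.246·0.942 = 0.28202; posterior = 0.178.
Bob: numerator 0.867·0.207 = 0.17947; evidence = 0.17947+0.246·0.793 = 0.37455; posterior = 0.479.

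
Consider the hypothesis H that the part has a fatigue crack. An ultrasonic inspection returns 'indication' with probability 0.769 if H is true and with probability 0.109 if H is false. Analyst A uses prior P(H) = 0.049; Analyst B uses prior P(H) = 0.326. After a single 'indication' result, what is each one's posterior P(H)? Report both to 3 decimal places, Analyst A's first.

The likelihood ratio for an 'indication' result is 0.769/0.109 = 7.0550.
Analyst A: prior odds 0.049/0.951 = 0.051525; posterior odds 0.36351; posterior probability 0.267.
Analyst B: prior odds 0.326/0.674 = 0.48368; posterior odds 3.4124; posterior probability 0.773.

Analyst A: 0.267; Analyst B: 0.773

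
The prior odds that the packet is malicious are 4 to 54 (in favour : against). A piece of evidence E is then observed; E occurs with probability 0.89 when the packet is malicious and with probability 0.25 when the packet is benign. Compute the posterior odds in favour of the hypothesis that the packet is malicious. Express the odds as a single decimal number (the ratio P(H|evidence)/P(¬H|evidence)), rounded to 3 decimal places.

Prior odds = 4/54 = 0.074074. In log-odds, ln(0.074074) = -2.6027.
Add log likelihood ratio: ln(3.5600) = 1.2698.
Posterior log-odds = -1.3329, so posterior odds = exp(-1.3329) = 0.26370.

Posterior odds ≈ 0.264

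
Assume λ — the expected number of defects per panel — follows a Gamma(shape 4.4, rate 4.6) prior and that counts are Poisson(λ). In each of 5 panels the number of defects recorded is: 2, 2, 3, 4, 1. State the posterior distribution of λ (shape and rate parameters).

The Poisson likelihood adds the total count to the shape and the number of exposure periods to the rate. Here ∑xᵢ = 12 and n = 5, so shape 4.4→16.4 and rate 4.6→9.6.

Posterior: Gamma(shape=16.4, rate=9.6)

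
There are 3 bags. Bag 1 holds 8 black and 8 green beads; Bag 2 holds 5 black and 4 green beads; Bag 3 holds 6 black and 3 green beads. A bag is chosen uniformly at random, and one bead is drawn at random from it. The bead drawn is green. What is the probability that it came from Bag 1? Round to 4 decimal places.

P(green|Bag 1) = 0.5; P(green|Bag 2) = 0.4444; P(green|Bag 3) = 0.3333.
Prior × likelihood for each source: 0.333333·0.5=0.1667, 0.333333·0.4444=0.1481, 0.333333·0.3333=0.1111. Summing gives P(green) = 0.42593.
P(Bag 1 | green) = 0.1667 / 0.42593 = 0.3913.

Posterior probability ≈ 0.3913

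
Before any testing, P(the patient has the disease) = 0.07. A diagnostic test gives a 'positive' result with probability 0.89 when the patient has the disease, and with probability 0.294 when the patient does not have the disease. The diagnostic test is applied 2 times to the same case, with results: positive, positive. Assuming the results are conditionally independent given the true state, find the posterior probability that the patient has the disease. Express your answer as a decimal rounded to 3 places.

Posterior P(H) ≈ 0.408

With H the event that the patient has the disease, the joint likelihood of the observed sequence is P(data|H) = 0.89·0.89 = 0.79210 and P(data|¬H) = 0.294·0.294 = 0.086436.
Bayes: P(H|data) = 0.07·0.79210 / (0.07·0.79210 + 0.93·0.086436) = 0.055447/0.13583 = 0.4082.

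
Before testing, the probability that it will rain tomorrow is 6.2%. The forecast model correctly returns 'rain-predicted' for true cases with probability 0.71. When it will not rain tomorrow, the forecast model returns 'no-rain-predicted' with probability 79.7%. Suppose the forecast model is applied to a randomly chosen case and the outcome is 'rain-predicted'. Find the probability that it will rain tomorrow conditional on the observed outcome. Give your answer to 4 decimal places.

Write H for 'it will rain tomorrow'. Prior odds H:¬H = 0.062/0.938 = 0.066098. For the 'rain-predicted' outcome, the likelihood ratio is 0.71/0.203 = 3.4975.
Posterior odds = 0.066098 × 3.4975 = 0.23118, so P(H|E) = 0.23118/(1+0.23118) = 0.1878.

P(H | E) ≈ 0.1878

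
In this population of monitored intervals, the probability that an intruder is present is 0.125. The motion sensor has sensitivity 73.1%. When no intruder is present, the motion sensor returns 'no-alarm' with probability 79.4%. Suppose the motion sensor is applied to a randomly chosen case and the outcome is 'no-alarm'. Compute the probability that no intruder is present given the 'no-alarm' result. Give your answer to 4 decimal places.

P(¬H | E) ≈ 0.9538

Write H for 'an intruder is present'. Prior odds H:¬H = 0.125/0.875 = 0.14286. For the 'no-alarm' outcome, the likelihood ratio is 0.269/0.794 = 0.33879.
Posterior odds = 0.14286 × 0.33879 = 0.048399, so P(H|E) = 0.048399/(1+0.048399) = 0.0462. Then P(¬H|E) = 1 − 0.0462 = 0.9538.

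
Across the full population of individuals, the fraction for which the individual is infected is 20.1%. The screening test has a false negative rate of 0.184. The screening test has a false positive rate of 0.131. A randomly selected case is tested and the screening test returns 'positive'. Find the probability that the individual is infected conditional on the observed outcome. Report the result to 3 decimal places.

Write H for 'the individual is infected'. Prior odds H:¬H = 0.201/0.799 = 0.25156. For the 'positive' outcome, the likelihood ratio is 0.816/0.131 = 6.2290.
Posterior odds = 0.25156 × 6.2290 = 1.5670, so P(H|E) = 1.5670/(1+1.5670) = 0.610.

P(H | E) ≈ 0.610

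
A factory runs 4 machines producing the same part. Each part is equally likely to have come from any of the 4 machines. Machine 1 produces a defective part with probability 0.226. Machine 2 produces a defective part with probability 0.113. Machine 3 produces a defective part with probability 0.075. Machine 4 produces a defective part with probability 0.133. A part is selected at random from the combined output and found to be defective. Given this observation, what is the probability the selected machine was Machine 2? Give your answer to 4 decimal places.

Posterior probability ≈ 0.2066

P(defective|M1) = 0.226; P(defective|M2) = 0.113; P(defective|M3) = 0.075; P(defective|M4) = 0.133.
Prior × likelihood for each source: 0.25·0.226=0.05650, 0.25·0.113=0.02825, 0.25·0.075=0.01875, 0.25·0.133=0.03325. Summing gives P(defective) = 0.13675.
P(Machine 2 | defective) = 0.02825 / 0.13675 = 0.2066.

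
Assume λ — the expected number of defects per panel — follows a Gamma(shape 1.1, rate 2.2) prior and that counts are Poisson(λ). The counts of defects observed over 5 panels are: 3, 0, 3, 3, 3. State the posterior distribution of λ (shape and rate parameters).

The Poisson likelihood adds the total count to the shape and the number of exposure periods to the rate. Here ∑xᵢ = 12 and n = 5, so shape 1.1→13.1 and rate 2.2→7.2.

Posterior: Gamma(shape=13.1, rate=7.2)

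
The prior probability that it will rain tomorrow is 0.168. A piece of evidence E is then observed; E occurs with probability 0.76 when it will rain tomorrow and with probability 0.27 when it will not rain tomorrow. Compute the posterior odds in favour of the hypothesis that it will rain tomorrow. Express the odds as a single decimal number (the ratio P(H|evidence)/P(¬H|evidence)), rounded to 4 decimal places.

Posterior odds ≈ 0.5684

Prior odds = 0.168/(1−0.168) = 0.20192.
Likelihood ratio for E = 0.76/0.27 = 2.8148.
Posterior odds = prior odds × LR = 0.56838.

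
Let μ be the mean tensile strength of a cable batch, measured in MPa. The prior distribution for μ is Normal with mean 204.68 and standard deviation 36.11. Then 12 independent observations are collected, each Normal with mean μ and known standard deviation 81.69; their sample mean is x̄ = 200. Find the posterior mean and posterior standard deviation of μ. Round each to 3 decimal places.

Prior precision 1/τ₀² = 1/36.11² = 0.00076691; data precision n/σ² = 12/81.69² = 0.00179822.
Posterior precision = 0.00076691 + 0.00179822 = 0.00256513, giving posterior SD = 1/√0.00256513 = 19.744.
Posterior mean = (0.00076691·204.68 + 0.00179822·200) / 0.00256513 = 201.399.

Posterior mean ≈ 201.399; posterior SD ≈ 19.744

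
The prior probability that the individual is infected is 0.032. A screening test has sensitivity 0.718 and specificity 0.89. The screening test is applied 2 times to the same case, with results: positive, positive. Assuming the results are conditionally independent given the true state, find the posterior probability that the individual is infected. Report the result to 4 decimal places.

Posterior P(H) ≈ 0.5848

Let H be the event that the individual is infected; start with P(H) = 0.032. P('positive'|H) = 0.718, P('positive'|¬H) = 0.11.
Update on result 1 ('positive'): P(H) ← 0.718·0.0320 / (0.718·0.0320 + 0.11·0.9680) = 0.022976/0.12946 = 0.1775.
Update on result 2 ('positive'): P(H) ← 0.718·0.1775 / (0.718·0.1775 + 0.11·0.8225) = 0.12743/0.21791 = 0.5848.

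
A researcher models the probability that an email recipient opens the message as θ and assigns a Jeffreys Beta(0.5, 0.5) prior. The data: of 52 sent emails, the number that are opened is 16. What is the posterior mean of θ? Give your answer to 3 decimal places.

Observing 16 successes and 36 failures updates Beta(0.5, 0.5) by adding the success and failure counts to the two shape parameters: α = 0.5+16 = 16.5, β = 0.5+36 = 36.5.
E[θ | data] = 16.5/(16.5+36.5) = 0.311.

Posterior mean ≈ 0.311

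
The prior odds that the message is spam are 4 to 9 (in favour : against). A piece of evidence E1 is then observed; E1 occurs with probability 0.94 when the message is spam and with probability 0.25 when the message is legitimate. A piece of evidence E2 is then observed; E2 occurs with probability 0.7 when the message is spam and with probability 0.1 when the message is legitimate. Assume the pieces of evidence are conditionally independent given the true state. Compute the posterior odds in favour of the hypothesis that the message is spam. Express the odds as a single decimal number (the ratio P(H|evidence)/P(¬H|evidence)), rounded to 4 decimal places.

Prior odds = 4/9 = 0.44444. In log-odds, ln(0.44444) = -0.81093.
Add log likelihood ratios: ln(3.7600) + ln(7.0000) = 3.2703.
Posterior log-odds = 2.4594, so posterior odds = exp(2.4594) = 11.698.

Posterior odds ≈ 11.6978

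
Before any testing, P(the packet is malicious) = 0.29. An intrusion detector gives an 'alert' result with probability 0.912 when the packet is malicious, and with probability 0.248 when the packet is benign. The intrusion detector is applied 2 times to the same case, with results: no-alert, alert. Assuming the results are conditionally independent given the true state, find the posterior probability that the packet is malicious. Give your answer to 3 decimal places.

Let H be the event that the packet is malicious; start with P(H) = 0.29. P('alert'|H) = 0.912, P('alert'|¬H) = 0.248.
Update on result 1 ('no-alert'): P(H) ← 0.088·0.2900 / (0.088·0.2900 + 0.752·0.7100) = 0.025520/0.55944 = 0.0456.
Update on result 2 ('alert'): P(H) ← 0.912·0.0456 / (0.912·0.0456 + 0.248·0.9544) = 0.041603/0.27829 = 0.1495.

Posterior P(H) ≈ 0.149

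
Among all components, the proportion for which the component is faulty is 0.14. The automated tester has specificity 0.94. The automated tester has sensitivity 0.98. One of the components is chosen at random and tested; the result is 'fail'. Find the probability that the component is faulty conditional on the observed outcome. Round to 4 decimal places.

P(H | E) ≈ 0.7267

Let H be the event that the component is faulty. P(H) = 0.14, so P(¬H) = 0.86. With E the 'fail' result, P(E|H) = 0.98 and P(E|¬H) = 0.06.
P(E) = 0.98·0.14 + 0.06·0.86 = 0.13720 + 0.051600 = 0.18880.
By Bayes' theorem, P(H|E) = 0.13720 / 0.18880 = 0.7267.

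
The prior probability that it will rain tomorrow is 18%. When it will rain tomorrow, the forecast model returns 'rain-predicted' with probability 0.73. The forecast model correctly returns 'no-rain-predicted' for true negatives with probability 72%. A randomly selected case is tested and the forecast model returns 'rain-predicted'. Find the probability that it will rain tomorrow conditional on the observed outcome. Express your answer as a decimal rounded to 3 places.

Let H be the event that it will rain tomorrow. P(H) = 0.18, so P(¬H) = 0.82. With E the 'rain-predicted' result, P(E|H) = 0.73 and P(E|¬H) = 0.28.
P(E) = 0.73·0.18 + 0.28·0.82 = 0.13140 + 0.22960 = 0.36100.
By Bayes' theorem, P(H|E) = 0.13140 / 0.36100 = 0.364.

P(H | E) ≈ 0.364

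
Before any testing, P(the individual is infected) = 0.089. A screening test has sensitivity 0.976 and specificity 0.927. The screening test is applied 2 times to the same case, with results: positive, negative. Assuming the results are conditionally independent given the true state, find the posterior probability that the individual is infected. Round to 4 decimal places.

Let H be the event that the individual is infected; start with P(H) = 0.089. P('positive'|H) = 0.976, P('positive'|¬H) = 0.073.
Update on result 1 ('positive'): P(H) ← 0.976·0.0890 / (0.976·0.0890 + 0.073·0.9110) = 0.086864/0.15337 = 0.5664.
Update on result 2 ('negative'): P(H) ← 0.024·0.5664 / (0.024·0.5664 + 0.927·0.4336) = 0.013593/0.41556 = 0.0327.

Posterior P(H) ≈ 0.0327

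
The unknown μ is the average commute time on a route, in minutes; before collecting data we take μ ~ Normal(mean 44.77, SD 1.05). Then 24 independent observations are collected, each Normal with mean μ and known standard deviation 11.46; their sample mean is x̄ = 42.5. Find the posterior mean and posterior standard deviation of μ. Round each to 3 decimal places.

Prior precision 1/τ₀² = 1/1.05² = 0.907029; data precision n/σ² = 24/11.46² = 0.182744.
Posterior precision = 0.907029 + 0.182744 = 1.08977, giving posterior SD = 1/√1.08977 = 0.958.
Posterior mean = (0.907029·44.77 + 0.182744·42.5) / 1.08977 = 44.389.

Posterior mean ≈ 44.389; posterior SD ≈ 0.958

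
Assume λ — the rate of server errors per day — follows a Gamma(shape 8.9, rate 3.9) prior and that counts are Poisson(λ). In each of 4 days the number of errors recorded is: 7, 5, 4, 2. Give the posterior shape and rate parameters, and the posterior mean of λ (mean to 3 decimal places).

Posterior: Gamma(shape=26.9, rate=7.9); mean ≈ 3.405

Total count ∑xᵢ = 18 over n = 4 days.
Gamma is conjugate to the Poisson likelihood: posterior is Gamma(shape = 8.9+18 = 26.9, rate = 3.9+4 = 7.9).
Posterior mean = shape/rate = 26.9/7.9 = 3.405.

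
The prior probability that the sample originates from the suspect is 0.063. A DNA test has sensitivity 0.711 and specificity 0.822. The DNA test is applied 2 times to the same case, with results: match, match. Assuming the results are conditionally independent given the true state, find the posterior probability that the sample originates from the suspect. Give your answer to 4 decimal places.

Posterior P(H) ≈ 0.5176

With H the event that the sample originates from the suspect, the joint likelihood of the observed sequence is P(data|H) = 0.711·0.711 = 0.50552 and P(data|¬H) = 0.178·0.178 = 0.031684.
Bayes: P(H|data) = 0.063·0.50552 / (0.063·0.50552 + 0.937·0.031684) = 0.031848/0.061536 = 0.5176.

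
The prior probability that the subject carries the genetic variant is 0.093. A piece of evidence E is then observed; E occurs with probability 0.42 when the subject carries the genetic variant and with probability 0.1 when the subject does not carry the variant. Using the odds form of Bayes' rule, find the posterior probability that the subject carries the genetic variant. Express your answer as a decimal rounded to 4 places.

Prior odds = 0.093/(1−0.093) = 0.10254.
Likelihood ratio for E = 0.42/0.1 = 4.2000.
Posterior odds = prior odds × LR = 0.43065.
Posterior probability = odds/(1+odds) = 0.43065/1.4307 = 0.3010.

Posterior probability ≈ 0.3010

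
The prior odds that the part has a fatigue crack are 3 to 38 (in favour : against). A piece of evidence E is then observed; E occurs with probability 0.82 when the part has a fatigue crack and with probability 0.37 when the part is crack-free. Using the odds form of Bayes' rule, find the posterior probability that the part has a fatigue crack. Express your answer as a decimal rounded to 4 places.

Posterior probability ≈ 0.1489

Prior odds = 3/38 = 0.078947. In log-odds, ln(0.078947) = -2.5390.
Add log likelihood ratio: ln(2.2162) = 0.79580.
Posterior log-odds = -1.7432, so posterior odds = exp(-1.7432) = 0.17496. Converting, P(H|E) = 0.17496/1.1750 = 0.1489.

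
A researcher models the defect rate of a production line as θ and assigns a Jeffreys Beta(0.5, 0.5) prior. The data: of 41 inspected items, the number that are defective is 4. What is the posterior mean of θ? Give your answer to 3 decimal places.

Posterior mean ≈ 0.107

Observing 4 successes and 37 failures updates Beta(0.5, 0.5) by adding the success and failure counts to the two shape parameters: α = 0.5+4 = 4.5, β = 0.5+37 = 37.5.
E[θ | data] = 4.5/(4.5+37.5) = 0.107.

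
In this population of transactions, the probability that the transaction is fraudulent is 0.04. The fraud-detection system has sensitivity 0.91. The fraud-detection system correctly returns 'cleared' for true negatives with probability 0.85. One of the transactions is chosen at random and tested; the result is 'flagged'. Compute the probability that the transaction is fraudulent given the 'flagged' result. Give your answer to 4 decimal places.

Write H for 'the transaction is fraudulent'. Prior odds H:¬H = 0.04/0.96 = 0.041667. For the 'flagged' outcome, the likelihood ratio is 0.91/0.15 = 6.0667.
Posterior odds = 0.041667 × 6.0667 = 0.25278, so P(H|E) = 0.25278/(1+0.25278) = 0.2018.

P(H | E) ≈ 0.2018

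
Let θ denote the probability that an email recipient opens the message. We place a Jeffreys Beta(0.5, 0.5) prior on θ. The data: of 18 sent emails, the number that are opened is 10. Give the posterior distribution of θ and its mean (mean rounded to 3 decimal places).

Posterior: Beta(10.5, 8.5); mean ≈ 0.553

The binomial likelihood is conjugate to the Beta prior: with 10 successes and 8 failures, the posterior is Beta(0.5+10, 0.5+8) = Beta(10.5, 8.5).
Posterior mean = α/(α+β) = 10.5/19 = 0.553.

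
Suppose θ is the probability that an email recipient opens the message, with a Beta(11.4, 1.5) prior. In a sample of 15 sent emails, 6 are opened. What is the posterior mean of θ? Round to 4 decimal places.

Posterior mean ≈ 0.6237

Observing 6 successes and 9 failures updates Beta(11.4, 1.5) by adding the success and failure counts to the two shape parameters: α = 11.4+6 = 17.4, β = 1.5+9 = 10.5.
Posterior mean = α/(α+β) = 17.4/27.9 = 0.6237.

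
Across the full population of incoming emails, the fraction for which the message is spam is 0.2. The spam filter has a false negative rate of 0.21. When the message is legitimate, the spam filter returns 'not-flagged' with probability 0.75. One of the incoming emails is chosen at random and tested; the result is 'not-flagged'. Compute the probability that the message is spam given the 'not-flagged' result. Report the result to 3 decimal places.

Write H for 'the message is spam'. Prior odds H:¬H = 0.2/0.8 = 0.25000. For the 'not-flagged' outcome, the likelihood ratio is 0.21/0.75 = 0.28000.
Posterior odds = 0.25000 × 0.28000 = 0.070000, so P(H|E) = 0.070000/(1+0.070000) = 0.065.

P(H | E) ≈ 0.065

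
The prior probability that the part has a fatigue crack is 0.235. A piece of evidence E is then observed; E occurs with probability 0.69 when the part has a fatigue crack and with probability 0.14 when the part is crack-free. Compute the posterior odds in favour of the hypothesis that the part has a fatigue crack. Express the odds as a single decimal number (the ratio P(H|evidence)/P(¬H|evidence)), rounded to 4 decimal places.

Posterior odds ≈ 1.5140

Prior odds = 0.235/(1−0.235) = 0.30719. In log-odds, ln(0.30719) = -1.1803.
Add log likelihood ratio: ln(4.9286) = 1.5950.
Posterior log-odds = 0.41476, so posterior odds = exp(0.41476) = 1.5140.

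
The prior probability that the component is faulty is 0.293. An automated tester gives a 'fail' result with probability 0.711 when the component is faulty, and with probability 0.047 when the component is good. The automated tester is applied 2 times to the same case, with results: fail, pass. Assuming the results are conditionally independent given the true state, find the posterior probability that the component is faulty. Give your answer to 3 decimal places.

Posterior P(H) ≈ 0.655

Let H be the event that the component is faulty; start with P(H) = 0.293. P('fail'|H) = 0.711, P('fail'|¬H) = 0.047.
Update on result 1 ('fail'): P(H) ← 0.711·0.2930 / (0.711·0.2930 + 0.047·0.7070) = 0.20832/0.24155 = 0.8624.
Update on result 2 ('pass'): P(H) ← 0.289·0.8624 / (0.289·0.8624 + 0.953·0.1376) = 0.24924/0.38034 = 0.6553.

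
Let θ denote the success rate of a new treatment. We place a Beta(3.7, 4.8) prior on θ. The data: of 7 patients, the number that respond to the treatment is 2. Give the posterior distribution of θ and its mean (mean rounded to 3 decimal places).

Posterior: Beta(5.7, 9.8); mean ≈ 0.368

Observing 2 successes and 5 failures updates Beta(3.7, 4.8) by adding the success and failure counts to the two shape parameters: α = 3.7+2 = 5.7, β = 4.8+5 = 9.8.
Posterior mean = α/(α+β) = 5.7/15.5 = 0.368.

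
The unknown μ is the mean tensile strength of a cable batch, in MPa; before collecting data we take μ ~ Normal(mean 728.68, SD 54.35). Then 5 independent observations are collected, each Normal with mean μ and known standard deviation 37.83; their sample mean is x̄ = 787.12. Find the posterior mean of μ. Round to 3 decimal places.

Posterior mean ≈ 781.958

With known σ, the Normal prior is conjugate. Weight on the data is w = (n/σ²)/(n/σ² + 1/τ₀²) = 0.00349379/(0.00349379+0.00033853) = 0.91166.
Posterior mean = w·x̄ + (1−w)·μ₀ = 0.91166·787.12 + 0.088336·728.68 = 781.958.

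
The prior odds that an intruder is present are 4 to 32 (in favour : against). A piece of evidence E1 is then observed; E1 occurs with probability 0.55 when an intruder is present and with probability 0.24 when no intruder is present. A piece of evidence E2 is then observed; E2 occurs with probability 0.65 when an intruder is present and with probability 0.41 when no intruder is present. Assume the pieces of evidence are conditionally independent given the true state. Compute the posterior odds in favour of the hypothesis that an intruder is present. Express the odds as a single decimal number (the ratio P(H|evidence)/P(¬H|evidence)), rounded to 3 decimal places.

Posterior odds ≈ 0.454

Prior odds = 4/32 = 0.12500. In log-odds, ln(0.12500) = -2.0794.
Add log likelihood ratios: ln(2.2917) + ln(1.5854) = 1.2901.
Posterior log-odds = -0.78935, so posterior odds = exp(-0.78935) = 0.45414.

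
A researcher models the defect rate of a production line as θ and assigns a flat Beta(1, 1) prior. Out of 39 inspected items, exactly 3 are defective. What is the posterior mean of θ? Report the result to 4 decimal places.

Posterior mean ≈ 0.0976

The binomial likelihood is conjugate to the Beta prior: with 3 successes and 36 failures, the posterior is Beta(1+3, 1+36) = Beta(4, 37).
Posterior mean = α/(α+β) = 4/41 = 0.0976.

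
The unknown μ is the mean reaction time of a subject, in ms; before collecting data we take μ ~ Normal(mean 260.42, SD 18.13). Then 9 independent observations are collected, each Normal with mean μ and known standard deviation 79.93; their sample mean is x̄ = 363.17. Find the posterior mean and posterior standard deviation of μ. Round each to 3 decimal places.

Posterior mean ≈ 292.940; posterior SD ≈ 14.989

Prior precision 1/τ₀² = 1/18.13² = 0.00304232; data precision n/σ² = 9/79.93² = 0.00140871.
Posterior precision = 0.00304232 + 0.00140871 = 0.00445103, giving posterior SD = 1/√0.00445103 = 14.989.
Posterior mean = (0.00304232·260.42 + 0.00140871·363.17) / 0.00445103 = 292.940.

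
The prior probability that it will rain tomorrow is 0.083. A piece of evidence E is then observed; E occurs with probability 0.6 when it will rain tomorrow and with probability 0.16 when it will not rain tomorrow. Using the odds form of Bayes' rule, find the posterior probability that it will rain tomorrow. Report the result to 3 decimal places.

Posterior probability ≈ 0.253

Prior odds = 0.083/(1−0.083) = 0.090513.
Likelihood ratio for E = 0.6/0.16 = 3.7500.
Posterior odds = prior odds × LR = 0.33942.
Posterior probability = odds/(1+odds) = 0.33942/1.3394 = 0.253.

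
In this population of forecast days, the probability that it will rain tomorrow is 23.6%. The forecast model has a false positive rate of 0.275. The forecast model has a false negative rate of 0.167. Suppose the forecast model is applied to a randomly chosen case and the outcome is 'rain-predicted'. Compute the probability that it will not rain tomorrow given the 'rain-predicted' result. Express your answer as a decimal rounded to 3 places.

P(¬H | E) ≈ 0.517

Write H for 'it will rain tomorrow'. Prior odds H:¬H = 0.236/0.764 = 0.30890. For the 'rain-predicted' outcome, the likelihood ratio is 0.833/0.275 = 3.0291.
Posterior odds = 0.30890 × 3.0291 = 0.93569, so P(H|E) = 0.93569/(1+0.93569) = 0.483. Then P(¬H|E) = 1 − 0.483 = 0.517.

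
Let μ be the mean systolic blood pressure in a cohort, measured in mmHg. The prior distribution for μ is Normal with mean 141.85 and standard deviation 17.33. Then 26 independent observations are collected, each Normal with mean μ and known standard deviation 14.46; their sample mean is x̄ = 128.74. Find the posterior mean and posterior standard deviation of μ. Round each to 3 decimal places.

Posterior mean ≈ 129.082; posterior SD ≈ 2.799

Prior precision 1/τ₀² = 1/17.33² = 0.00332968; data precision n/σ² = 26/14.46² = 0.124347.
Posterior precision = 0.00332968 + 0.124347 = 0.127677, giving posterior SD = 1/√0.127677 = 2.799.
Posterior mean = (0.00332968·141.85 + 0.124347·128.74) / 0.127677 = 129.082.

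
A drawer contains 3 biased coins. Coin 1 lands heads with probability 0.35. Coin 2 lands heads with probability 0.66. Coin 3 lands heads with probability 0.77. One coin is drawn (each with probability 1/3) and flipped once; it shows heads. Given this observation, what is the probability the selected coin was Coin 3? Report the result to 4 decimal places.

Tabulate prior·likelihood by source: [1] prior 0.333333, lik 0.35, product 0.1167; [2] prior 0.333333, lik 0.66, product 0.2200; [3] prior 0.333333, lik 0.77, product 0.2567.
Normalizing constant = 0.59333; the posterior for Coin 3 is its product over the sum, 0.2567/0.59333 = 0.4326.

Posterior probability ≈ 0.4326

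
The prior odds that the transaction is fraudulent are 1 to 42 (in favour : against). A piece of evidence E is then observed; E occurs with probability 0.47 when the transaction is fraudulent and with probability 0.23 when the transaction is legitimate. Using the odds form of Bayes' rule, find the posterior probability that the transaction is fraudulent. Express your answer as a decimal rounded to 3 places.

Posterior probability ≈ 0.046

Prior odds = 1/42 = 0.023810. In log-odds, ln(0.023810) = -3.7377.
Add log likelihood ratio: ln(2.0435) = 0.71465.
Posterior log-odds = -3.0230, so posterior odds = exp(-3.0230) = 0.048654. Converting, P(H|E) = 0.048654/1.0487 = 0.046.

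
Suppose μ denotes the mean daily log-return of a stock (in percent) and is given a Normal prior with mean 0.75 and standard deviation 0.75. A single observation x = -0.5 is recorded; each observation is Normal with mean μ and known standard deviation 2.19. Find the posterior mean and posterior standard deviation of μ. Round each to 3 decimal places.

With known σ, the Normal prior is conjugate. Weight on the data is w = (n/σ²)/(n/σ² + 1/τ₀²) = 0.208503/(0.208503+1.77778) = 0.10497.
Posterior mean = w·x̄ + (1−w)·μ₀ = 0.10497·-0.5 + 0.89503·0.75 = 0.619. Posterior variance = 1/(0.208503+1.77778) = 0.503454, so SD = 0.710.

Posterior mean ≈ 0.619; posterior SD ≈ 0.710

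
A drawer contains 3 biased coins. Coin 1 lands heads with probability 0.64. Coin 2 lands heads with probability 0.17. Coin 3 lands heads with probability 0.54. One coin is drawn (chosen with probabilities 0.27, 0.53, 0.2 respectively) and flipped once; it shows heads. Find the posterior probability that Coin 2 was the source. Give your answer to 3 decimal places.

P(heads|C1) = 0.64; P(heads|C2) = 0.17; P(heads|C3) = 0.54.
Prior × likelihood for each source: 0.27·0.64=0.1728, 0.53·0.17=0.09010, 0.2·0.54=0.1080. Summing gives P(heads) = 0.37090.
P(Coin 2 | heads) = 0.09010 / 0.37090 = 0.243.

Posterior probability ≈ 0.243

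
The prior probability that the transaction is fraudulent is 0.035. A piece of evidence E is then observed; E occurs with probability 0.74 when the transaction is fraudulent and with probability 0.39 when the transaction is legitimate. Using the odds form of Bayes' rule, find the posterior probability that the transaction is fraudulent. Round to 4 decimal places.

Prior odds = 0.035/(1−0.035) = 0.036269. In log-odds, ln(0.036269) = -3.3168.
Add log likelihood ratio: ln(1.8974) = 0.64050.
Posterior log-odds = -2.6763, so posterior odds = exp(-2.6763) = 0.068819. Converting, P(H|E) = 0.068819/1.0688 = 0.0644.

Posterior probability ≈ 0.0644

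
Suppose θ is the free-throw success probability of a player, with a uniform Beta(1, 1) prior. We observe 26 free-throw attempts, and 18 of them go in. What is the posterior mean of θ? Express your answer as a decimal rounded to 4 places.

Posterior mean ≈ 0.6786

Observing 18 successes and 8 failures updates Beta(1, 1) by adding the success and failure counts to the two shape parameters: α = 1+18 = 19, β = 1+8 = 9.
E[θ | data] = 19/(19+9) = 0.6786.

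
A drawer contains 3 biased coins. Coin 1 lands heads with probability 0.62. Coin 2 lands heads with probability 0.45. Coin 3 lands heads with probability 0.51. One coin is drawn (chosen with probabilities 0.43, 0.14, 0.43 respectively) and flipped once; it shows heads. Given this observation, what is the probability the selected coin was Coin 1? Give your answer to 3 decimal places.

Posterior probability ≈ 0.486

Tabulate prior·likelihood by source: [1] prior 0.43, lik 0.62, product 0.2666; [2] prior 0.14, lik 0.45, product 0.06300; [3] prior 0.43, lik 0.51, product 0.2193.
Normalizing constant = 0.54890; the posterior for Coin 1 is its product over the sum, 0.2666/0.54890 = 0.486.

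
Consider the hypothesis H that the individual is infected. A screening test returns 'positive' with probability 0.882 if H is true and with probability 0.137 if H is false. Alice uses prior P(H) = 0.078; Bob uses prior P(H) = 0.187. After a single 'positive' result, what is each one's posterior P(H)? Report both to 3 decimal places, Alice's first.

Alice: 0.353; Bob: 0.597

P('+'|H) = 0.882, P('+'|¬H) = 0.137.
Alice: numerator 0.882·0.078 = 0.068796; evidence = 0.068796+0.137·0.922 = 0.19511; posterior = 0.353.
Bob: numerator 0.882·0.187 = 0.16493; evidence = 0.16493+0.137·0.813 = 0.27631; posterior = 0.597.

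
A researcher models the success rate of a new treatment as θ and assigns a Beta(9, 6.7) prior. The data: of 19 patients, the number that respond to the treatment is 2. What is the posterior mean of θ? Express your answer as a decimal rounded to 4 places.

Posterior mean ≈ 0.3170

The binomial likelihood is conjugate to the Beta prior: with 2 successes and 17 failures, the posterior is Beta(9+2, 6.7+17) = Beta(11, 23.7).
Posterior mean = α/(α+β) = 11/34.7 = 0.3170.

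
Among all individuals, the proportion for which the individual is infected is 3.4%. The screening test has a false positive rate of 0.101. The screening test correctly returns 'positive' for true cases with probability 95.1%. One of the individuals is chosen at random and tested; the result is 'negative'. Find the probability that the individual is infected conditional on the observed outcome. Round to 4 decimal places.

P(H | E) ≈ 0.0019

Let H be the event that the individual is infected. P(H) = 0.034, so P(¬H) = 0.966. With E the 'negative' result, P(E|H) = 0.049 and P(E|¬H) = 0.899.
P(E) = 0.049·0.034 + 0.899·0.966 = 0.0016660 + 0.86843 = 0.87010.
By Bayes' theorem, P(H|E) = 0.0016660 / 0.87010 = 0.0019.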